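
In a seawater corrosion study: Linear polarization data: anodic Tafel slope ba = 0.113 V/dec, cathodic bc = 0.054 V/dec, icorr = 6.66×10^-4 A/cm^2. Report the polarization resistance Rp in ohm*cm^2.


Apply the Stern-Geary equation: Rp = ba*bc / (2.303*icorr*(ba+bc))
ba*bc = 0.113*0.054 = 0.006102
ba+bc = 0.167; 2.303*icorr*(ba+bc) = 2.303*6.66×10^-4*0.167 = 2.5614427×10^-4
Rp = 0.006102 / 2.5614427×10^-4 = 23.8 ohm*cm^2

23.8 ohm*cm^2


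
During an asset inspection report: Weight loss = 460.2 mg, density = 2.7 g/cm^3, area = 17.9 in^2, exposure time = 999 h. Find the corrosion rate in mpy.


Apply the mpy weight-loss relation: CR = 534 * W / (D * A * T)
Numerator: 534 * 460.2 = 245746.8
Denominator: 2.7 * 17.9 * 999 = 48281.67
CR = 245746.8 / 48281.67 = 5.0899 mpy

5.0899 mpy


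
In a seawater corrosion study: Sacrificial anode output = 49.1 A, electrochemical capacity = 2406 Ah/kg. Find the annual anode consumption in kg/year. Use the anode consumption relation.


Annual consumption = current * hours per year / capacity
Rate = 49.1 * 8760 / 2406 = 178.8 kg/year

178.8 kg/year


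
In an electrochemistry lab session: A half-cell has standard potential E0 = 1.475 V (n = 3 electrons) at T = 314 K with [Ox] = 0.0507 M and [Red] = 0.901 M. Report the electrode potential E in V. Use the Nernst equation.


Apply the Nernst equation: E = E0 + (RT/nF)*ln([Ox]/[Red])
Step 1: RT/nF = 8.314*314/(3*96485) = 0.009019 V
Step 2: [Ox]/[Red] = 0.0507/0.901 = 0.056271
Step 3: ln(0.056271) = -2.877576
Step 4: correction = 0.009019 * -2.877576 = -0.026 V
E = 1.475 + -0.026 = 1.449 V

1.449 V


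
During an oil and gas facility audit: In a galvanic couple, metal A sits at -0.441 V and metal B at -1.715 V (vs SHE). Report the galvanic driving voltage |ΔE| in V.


Driving voltage is the absolute potential difference.
|ΔE| = |-0.441 − (-1.715)| = 1.274 V

1.274 V


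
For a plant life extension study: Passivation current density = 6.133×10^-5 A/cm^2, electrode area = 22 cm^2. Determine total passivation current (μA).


I = i_pass * A, then convert A → μA (×10^6)
I = 6.133×10^-5 * 22 * 10^6 = 1349.26 μA

1349.26 μA


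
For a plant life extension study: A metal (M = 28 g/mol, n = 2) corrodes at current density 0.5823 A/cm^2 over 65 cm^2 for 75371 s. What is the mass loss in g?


Apply Faraday's law: m = i*A*t*M / (n*F)
Total charge passed Q = i*A*t = 0.5823*65*75371 = 2852754.6645 C
m = Q*M/(n*F) = 2852754.6645*28/(2*96485) = 413.935 g

413.935 g


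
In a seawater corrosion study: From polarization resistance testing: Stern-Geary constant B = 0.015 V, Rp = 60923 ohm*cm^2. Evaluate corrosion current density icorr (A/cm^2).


Apply the Stern-Geary relation: icorr = B / Rp
icorr = 0.015 / 60923 = 2.462×10^-7 A/cm^2

2.462×10^-7 A/cm^2


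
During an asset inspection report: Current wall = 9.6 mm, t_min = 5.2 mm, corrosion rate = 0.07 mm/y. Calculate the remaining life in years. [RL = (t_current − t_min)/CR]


Apply the remaining-life relation: RL = (t_current − t_min) / CR
RL = (9.6 − 5.2) / 0.07 = 4.4 / 0.07 = 62.9 years

62.9 years


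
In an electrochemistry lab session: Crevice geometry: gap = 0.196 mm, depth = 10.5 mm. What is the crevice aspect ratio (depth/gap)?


Aspect ratio = depth / gap
Ratio = 10.5 / 0.196 = 53.6

53.6


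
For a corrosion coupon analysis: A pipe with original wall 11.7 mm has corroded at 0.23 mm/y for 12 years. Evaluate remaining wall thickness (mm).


Remaining wall = original − CR × time
t = 11.7 − 0.23*12 = 11.7 − 2.76 = 8.94 mm

8.94 mm


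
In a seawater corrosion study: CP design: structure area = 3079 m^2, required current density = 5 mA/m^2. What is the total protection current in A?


I = area * current density, then convert mA → A (÷1000)
I = 3079 * 5 / 1000 = 15.4 A

15.4 A


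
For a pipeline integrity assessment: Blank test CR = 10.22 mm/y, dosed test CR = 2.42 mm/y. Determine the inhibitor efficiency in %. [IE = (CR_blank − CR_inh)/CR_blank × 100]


Apply the inhibitor-efficiency definition: IE = (CR_blank − CR_inh)/CR_blank × 100
IE = (10.22 − 2.42) / 10.22 × 100
IE = 7.8 / 10.22 × 100 = 76.3 %

76.3 %


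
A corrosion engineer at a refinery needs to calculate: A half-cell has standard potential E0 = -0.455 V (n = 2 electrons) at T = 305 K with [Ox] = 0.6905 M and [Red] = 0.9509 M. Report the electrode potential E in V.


Apply the Nernst equation: E = E0 + (RT/nF)*ln([Ox]/[Red])
Step 1: RT/nF = 8.314*305/(2*96485) = 0.01314075 V
Step 2: [Ox]/[Red] = 0.6905/0.9509 = 0.726154
Step 3: ln(0.726154) = -0.319993
Step 4: correction = 0.01314075 * -0.319993 = -0.004 V
E = -0.455 + -0.004 = -0.459 V

-0.459 V


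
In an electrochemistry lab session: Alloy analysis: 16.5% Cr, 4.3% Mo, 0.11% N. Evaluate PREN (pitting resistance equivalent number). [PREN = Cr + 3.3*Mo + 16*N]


Apply the PREN formula: PREN = Cr + 3.3*Mo + 16*N
PREN = 16.5 + 3.3*4.3 + 16*0.11
PREN = 16.5 + 14.19 + 1.76 = 32.45

32.45


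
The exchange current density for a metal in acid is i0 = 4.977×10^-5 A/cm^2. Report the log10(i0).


i0 = 4.977×10^-5 A/cm^2
log10(i0) = -4.303

-4.303


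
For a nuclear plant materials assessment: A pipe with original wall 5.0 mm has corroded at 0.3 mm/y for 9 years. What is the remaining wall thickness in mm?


Remaining wall = original − CR × time
t = 5.0 − 0.3*9 = 5.0 − 2.7 = 2.3 mm

2.3 mm


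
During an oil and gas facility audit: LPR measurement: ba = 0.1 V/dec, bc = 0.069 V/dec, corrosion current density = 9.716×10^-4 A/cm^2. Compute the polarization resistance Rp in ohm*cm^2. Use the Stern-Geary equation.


Apply the Stern-Geary equation: Rp = ba*bc / (2.303*icorr*(ba+bc))
ba*bc = 0.1*0.069 = 0.0069
ba+bc = 0.169; 2.303*icorr*(ba+bc) = 2.303*9.716×10^-4*0.169 = 3.7815352×10^-4
Rp = 0.0069 / 3.7815352×10^-4 = 18.2 ohm*cm^2

18.2 ohm*cm^2


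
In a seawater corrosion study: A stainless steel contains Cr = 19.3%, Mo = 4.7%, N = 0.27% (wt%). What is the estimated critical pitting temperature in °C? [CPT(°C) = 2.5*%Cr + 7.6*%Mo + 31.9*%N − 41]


Apply the ASTM G48 empirical CPT estimate: CPT(°C) = 2.5*%Cr + 7.6*%Mo + 31.9*%N − 41
2.5*19.3 = 48.25; 7.6*4.7 = 35.72; 31.9*0.27 = 8.613
CPT = 48.25 + 35.72 + 8.613 − 41 = 51.583 °C
Rounded to 0.1 °C: CPT ≈ 51.6 °C

51.6 °C


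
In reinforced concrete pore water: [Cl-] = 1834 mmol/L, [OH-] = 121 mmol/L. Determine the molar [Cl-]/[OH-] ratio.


Threshold parameter = [Cl-] / [OH-] (molar basis; both in mmol/L, so units cancel)
Ratio = 1834 / 121 = 15.16

15.16


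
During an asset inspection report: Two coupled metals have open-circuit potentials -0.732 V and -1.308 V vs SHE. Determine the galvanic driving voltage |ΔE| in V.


Driving voltage is the absolute potential difference.
|ΔE| = |-0.732 − (-1.308)| = 0.576 V

0.576 V


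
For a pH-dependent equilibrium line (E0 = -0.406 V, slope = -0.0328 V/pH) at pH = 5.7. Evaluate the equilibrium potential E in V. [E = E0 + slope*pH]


Apply the Pourbaix line equation: E = E0 + slope*pH
E = -0.406 + (-0.0328)*5.7 = -0.406 + (-0.18696) = -0.59296 V
Rounded to 4 decimal places: E = -0.5930 V

-0.5930 V


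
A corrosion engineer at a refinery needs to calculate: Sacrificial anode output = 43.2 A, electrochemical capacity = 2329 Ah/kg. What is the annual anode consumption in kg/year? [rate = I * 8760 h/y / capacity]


Annual consumption = current * hours per year / capacity
Rate = 43.2 * 8760 / 2329 = 162.5 kg/year

162.5 kg/year


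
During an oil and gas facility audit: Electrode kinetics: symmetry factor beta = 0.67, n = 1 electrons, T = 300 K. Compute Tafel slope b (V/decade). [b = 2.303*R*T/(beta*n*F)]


Apply the Tafel slope relation: b = 2.303*R*T/(beta*n*F)
Numerator: 2.303 * 8.314 * 300 = 5744.14
Denominator: 0.67 * 1 * 96485 = 64644.95
b = 5744.14 / 64644.95 = 0.089 V/decade

0.089 V/decade


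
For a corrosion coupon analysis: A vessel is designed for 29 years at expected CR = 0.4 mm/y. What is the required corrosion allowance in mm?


Corrosion allowance = CR × design life
CA = 0.4 * 29 = 11.6 mm

11.6 mm


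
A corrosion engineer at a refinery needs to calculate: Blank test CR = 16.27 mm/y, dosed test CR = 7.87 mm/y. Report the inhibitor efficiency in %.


Apply the inhibitor-efficiency definition: IE = (CR_blank − CR_inh)/CR_blank × 100
IE = (16.27 − 7.87) / 16.27 × 100
IE = 8.4 / 16.27 × 100 = 51.6 %

51.6 %


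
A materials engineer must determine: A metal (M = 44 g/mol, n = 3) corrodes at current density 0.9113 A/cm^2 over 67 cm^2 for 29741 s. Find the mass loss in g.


Apply Faraday's law: m = i*A*t*M / (n*F)
Total charge passed Q = i*A*t = 0.9113*67*29741 = 1815899.2111 C
m = Q*M/(n*F) = 1815899.2111*44/(3*96485) = 276.0345 g

276.0345 g


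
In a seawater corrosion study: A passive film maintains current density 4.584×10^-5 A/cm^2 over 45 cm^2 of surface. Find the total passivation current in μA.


I = i_pass * A, then convert A → μA (×10^6)
I = 4.584×10^-5 * 45 * 10^6 = 2062.8 μA

2062.8 μA


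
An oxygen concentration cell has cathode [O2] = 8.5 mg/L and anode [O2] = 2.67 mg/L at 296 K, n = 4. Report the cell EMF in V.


Apply the Nernst concentration-cell relation: E = (RT/nF)*ln(C_cathode/C_anode)
RT/nF = 8.314*296/(4*96485) = 0.00637649 V
ln(8.5/2.67) = 1.15799
E = 0.00637649 * 1.15799 = 0.00738 V

0.00738 V


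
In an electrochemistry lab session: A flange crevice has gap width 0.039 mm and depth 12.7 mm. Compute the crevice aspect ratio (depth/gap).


Aspect ratio = depth / gap
Ratio = 12.7 / 0.039 = 325.6

325.6


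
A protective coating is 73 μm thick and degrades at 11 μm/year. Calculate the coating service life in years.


Service life = thickness / degradation rate
Life = 73 / 11 = 6.6 years

6.6 years


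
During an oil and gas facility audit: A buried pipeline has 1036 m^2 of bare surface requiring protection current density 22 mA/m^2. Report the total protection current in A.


I = area * current density, then convert mA → A (÷1000)
I = 1036 * 22 / 1000 = 22.79 A

22.79 A


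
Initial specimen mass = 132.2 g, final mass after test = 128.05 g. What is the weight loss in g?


Weight loss = initial − final
WL = 132.2 − 128.05 = 4.15 g

4.15 g


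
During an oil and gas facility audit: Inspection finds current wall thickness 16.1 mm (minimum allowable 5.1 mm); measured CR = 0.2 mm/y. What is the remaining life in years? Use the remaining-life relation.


Apply the remaining-life relation: RL = (t_current − t_min) / CR
RL = (16.1 − 5.1) / 0.2 = 11.0 / 0.2 = 55.0 years

55.0 years


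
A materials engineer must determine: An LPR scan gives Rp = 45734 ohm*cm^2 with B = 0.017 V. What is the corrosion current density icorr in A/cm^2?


Apply the Stern-Geary relation: icorr = B / Rp
icorr = 0.017 / 45734 = 3.717×10^-7 A/cm^2

3.717×10^-7 A/cm^2


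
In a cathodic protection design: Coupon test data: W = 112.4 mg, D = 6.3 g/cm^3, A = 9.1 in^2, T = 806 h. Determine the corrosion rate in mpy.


Apply the mpy weight-loss relation: CR = 534 * W / (D * A * T)
Numerator: 534 * 112.4 = 60021.6
Denominator: 6.3 * 9.1 * 806 = 46207.98
CR = 60021.6 / 46207.98 = 1.299 mpy

1.299 mpy


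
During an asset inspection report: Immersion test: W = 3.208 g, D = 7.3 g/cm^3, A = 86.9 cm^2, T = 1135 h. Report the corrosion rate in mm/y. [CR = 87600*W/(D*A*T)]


Apply the mm/y weight-loss relation: CR = 87600 * W / (D * A * T)
Numerator: 87600 * 3.208 = 281020.8
Denominator: 7.3 * 86.9 * 1135 = 720009.95
CR = 281020.8 / 720009.95 = 0.3903 mm/y

0.3903 mm/y


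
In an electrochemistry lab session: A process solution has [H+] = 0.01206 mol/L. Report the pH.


pH = −log10[H+]
pH = −log10(0.01206) = 1.92

1.92


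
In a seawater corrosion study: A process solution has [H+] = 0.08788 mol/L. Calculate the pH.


pH = −log10[H+]
pH = −log10(0.08788) = 1.06

1.06


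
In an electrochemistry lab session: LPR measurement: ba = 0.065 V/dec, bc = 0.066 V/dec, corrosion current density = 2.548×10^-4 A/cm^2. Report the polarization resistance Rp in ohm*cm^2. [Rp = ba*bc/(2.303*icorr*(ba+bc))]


Apply the Stern-Geary equation: Rp = ba*bc / (2.303*icorr*(ba+bc))
ba*bc = 0.065*0.066 = 0.00429
ba+bc = 0.131; 2.303*icorr*(ba+bc) = 2.303*2.548×10^-4*0.131 = 7.6871376×10^-5
Rp = 0.00429 / 7.6871376×10^-5 = 55.8 ohm*cm^2

55.8 ohm*cm^2


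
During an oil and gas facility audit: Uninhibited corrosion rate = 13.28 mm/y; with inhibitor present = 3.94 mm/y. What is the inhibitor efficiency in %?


Apply the inhibitor-efficiency definition: IE = (CR_blank − CR_inh)/CR_blank × 100
IE = (13.28 − 3.94) / 13.28 × 100
IE = 9.34 / 13.28 × 100 = 70.3 %

70.3 %


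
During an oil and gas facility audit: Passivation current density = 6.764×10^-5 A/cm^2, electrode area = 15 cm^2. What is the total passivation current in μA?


I = i_pass * A, then convert A → μA (×10^6)
I = 6.764×10^-5 * 15 * 10^6 = 1014.6 μA

1014.6 μA


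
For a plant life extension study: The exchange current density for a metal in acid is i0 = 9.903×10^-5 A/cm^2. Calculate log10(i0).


i0 = 9.903×10^-5 A/cm^2
log10(i0) = -4.004

-4.004


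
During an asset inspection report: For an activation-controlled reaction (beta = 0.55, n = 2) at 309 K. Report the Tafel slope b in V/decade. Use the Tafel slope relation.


Apply the Tafel slope relation: b = 2.303*R*T/(beta*n*F)
Numerator: 2.303 * 8.314 * 309 = 5916.47
Denominator: 0.55 * 2 * 96485 = 106133.5
b = 5916.47 / 106133.5 = 0.056 V/decade

0.056 V/decade


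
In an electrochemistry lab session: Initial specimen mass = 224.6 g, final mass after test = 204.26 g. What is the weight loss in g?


Weight loss = initial − final
WL = 224.6 − 204.26 = 20.34 g

20.34 g


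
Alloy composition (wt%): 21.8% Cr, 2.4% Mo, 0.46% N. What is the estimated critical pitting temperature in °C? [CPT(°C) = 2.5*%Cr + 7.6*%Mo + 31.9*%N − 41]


Apply the ASTM G48 empirical CPT estimate: CPT(°C) = 2.5*%Cr + 7.6*%Mo + 31.9*%N − 41
2.5*21.8 = 54.5; 7.6*2.4 = 18.24; 31.9*0.46 = 14.674
CPT = 54.5 + 18.24 + 14.674 − 41 = 46.414 °C
Rounded to 0.1 °C: CPT ≈ 46.4 °C

46.4 °C


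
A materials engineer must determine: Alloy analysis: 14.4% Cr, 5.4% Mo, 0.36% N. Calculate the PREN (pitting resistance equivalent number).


Apply the PREN formula: PREN = Cr + 3.3*Mo + 16*N
PREN = 14.4 + 3.3*5.4 + 16*0.36
PREN = 14.4 + 17.82 + 5.76 = 37.98

37.98


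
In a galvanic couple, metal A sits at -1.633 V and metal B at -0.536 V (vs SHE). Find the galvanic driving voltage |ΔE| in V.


Driving voltage is the absolute potential difference.
|ΔE| = |-1.633 − (-0.536)| = 1.097 V

1.097 V


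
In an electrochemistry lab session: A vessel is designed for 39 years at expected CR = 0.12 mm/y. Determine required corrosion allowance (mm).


Corrosion allowance = CR × design life
CA = 0.12 * 39 = 4.68 mm

4.68 mm


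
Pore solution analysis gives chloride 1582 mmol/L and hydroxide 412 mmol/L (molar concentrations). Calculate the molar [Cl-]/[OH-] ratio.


Threshold parameter = [Cl-] / [OH-] (molar basis; both in mmol/L, so units cancel)
Ratio = 1582 / 412 = 3.84

3.84


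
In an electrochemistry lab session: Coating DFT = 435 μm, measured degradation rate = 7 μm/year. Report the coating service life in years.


Service life = thickness / degradation rate
Life = 435 / 7 = 62.1 years

62.1 years


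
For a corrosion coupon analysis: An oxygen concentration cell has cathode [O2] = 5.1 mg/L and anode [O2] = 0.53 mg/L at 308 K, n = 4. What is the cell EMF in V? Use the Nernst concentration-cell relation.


Apply the Nernst concentration-cell relation: E = (RT/nF)*ln(C_cathode/C_anode)
RT/nF = 8.314*308/(4*96485) = 0.006635 V
ln(5.1/0.53) = 2.26412
E = 0.006635 * 2.26412 = 0.01502 V

0.01502 V


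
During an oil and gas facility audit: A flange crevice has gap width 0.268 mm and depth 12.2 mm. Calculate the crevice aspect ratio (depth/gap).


Aspect ratio = depth / gap
Ratio = 12.2 / 0.268 = 45.5

45.5


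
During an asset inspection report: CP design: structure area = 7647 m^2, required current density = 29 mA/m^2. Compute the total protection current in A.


I = area * current density, then convert mA → A (÷1000)
I = 7647 * 29 / 1000 = 221.76 A

221.76 A


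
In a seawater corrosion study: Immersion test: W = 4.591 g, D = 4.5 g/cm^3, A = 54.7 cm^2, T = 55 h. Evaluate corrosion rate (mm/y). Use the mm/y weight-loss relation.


Apply the mm/y weight-loss relation: CR = 87600 * W / (D * A * T)
Numerator: 87600 * 4.591 = 402171.6
Denominator: 4.5 * 54.7 * 55 = 13538.25
CR = 402171.6 / 13538.25 = 29.7063 mm/y

29.7063 mm/y


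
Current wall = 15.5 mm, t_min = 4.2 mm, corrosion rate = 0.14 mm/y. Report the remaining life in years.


Apply the remaining-life relation: RL = (t_current − t_min) / CR
RL = (15.5 − 4.2) / 0.14 = 11.3 / 0.14 = 80.7 years

80.7 years


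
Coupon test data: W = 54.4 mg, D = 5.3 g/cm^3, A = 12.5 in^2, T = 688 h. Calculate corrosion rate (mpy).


Apply the mpy weight-loss relation: CR = 534 * W / (D * A * T)
Numerator: 534 * 54.4 = 29049.6
Denominator: 5.3 * 12.5 * 688 = 45580.0
CR = 29049.6 / 45580.0 = 0.63733 mpy

0.63733 mpy


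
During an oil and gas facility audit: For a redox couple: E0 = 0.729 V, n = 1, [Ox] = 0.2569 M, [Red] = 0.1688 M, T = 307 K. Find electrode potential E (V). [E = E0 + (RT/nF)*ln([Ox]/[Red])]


Apply the Nernst equation: E = E0 + (RT/nF)*ln([Ox]/[Red])
Step 1: RT/nF = 8.314*307/(1*96485) = 0.02645383 V
Step 2: [Ox]/[Red] = 0.2569/0.1688 = 1.521919
Step 3: ln(1.521919) = 0.419972
Step 4: correction = 0.02645383 * 0.419972 = 0.0111 V
E = 0.729 + 0.0111 = 0.7401 V

0.7401 V


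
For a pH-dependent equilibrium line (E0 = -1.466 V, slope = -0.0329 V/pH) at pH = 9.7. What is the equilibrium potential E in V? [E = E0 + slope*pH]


Apply the Pourbaix line equation: E = E0 + slope*pH
E = -1.466 + (-0.0329)*9.7 = -1.466 + (-0.31913) = -1.78513 V
Rounded to 4 decimal places: E = -1.7851 V

-1.7851 V


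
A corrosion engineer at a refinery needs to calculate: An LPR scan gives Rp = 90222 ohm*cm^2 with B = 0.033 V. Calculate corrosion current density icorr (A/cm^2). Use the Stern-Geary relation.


Apply the Stern-Geary relation: icorr = B / Rp
icorr = 0.033 / 90222 = 3.658×10^-7 A/cm^2

3.658×10^-7 A/cm^2


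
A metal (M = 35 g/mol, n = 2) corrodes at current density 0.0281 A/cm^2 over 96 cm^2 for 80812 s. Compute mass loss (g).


Apply Faraday's law: m = i*A*t*M / (n*F)
Total charge passed Q = i*A*t = 0.0281*96*80812 = 217998.4512 C
m = Q*M/(n*F) = 217998.4512*35/(2*96485) = 39.54 g

39.54 g


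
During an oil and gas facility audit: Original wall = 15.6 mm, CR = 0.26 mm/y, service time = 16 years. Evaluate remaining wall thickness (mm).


Remaining wall = original − CR × time
t = 15.6 − 0.26*16 = 15.6 − 4.16 = 11.44 mm

11.44 mm


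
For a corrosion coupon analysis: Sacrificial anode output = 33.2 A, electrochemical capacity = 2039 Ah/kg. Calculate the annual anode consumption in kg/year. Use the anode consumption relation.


Annual consumption = current * hours per year / capacity
Rate = 33.2 * 8760 / 2039 = 142.6 kg/year

142.6 kg/year


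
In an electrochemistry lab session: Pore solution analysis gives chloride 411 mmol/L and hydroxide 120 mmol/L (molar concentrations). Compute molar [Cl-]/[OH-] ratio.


Threshold parameter = [Cl-] / [OH-] (molar basis; both in mmol/L, so units cancel)
Ratio = 411 / 120 = 3.43

3.43


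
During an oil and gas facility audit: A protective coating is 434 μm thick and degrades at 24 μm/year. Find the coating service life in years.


Service life = thickness / degradation rate
Life = 434 / 24 = 18.1 years

18.1 years


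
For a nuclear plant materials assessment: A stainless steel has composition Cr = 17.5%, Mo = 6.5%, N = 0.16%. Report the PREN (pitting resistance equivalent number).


Apply the PREN formula: PREN = Cr + 3.3*Mo + 16*N
PREN = 17.5 + 3.3*6.5 + 16*0.16
PREN = 17.5 + 21.45 + 2.56 = 41.51

41.51


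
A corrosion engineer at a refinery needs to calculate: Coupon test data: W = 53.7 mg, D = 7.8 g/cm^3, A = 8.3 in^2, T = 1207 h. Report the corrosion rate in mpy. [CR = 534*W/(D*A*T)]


Apply the mpy weight-loss relation: CR = 534 * W / (D * A * T)
Numerator: 534 * 53.7 = 28675.8
Denominator: 7.8 * 8.3 * 1207 = 78141.18
CR = 28675.8 / 78141.18 = 0.36697 mpy

0.36697 mpy


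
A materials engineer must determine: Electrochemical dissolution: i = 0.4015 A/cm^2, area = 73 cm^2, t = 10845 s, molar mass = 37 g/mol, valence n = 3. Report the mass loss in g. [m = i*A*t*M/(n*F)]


Apply Faraday's law: m = i*A*t*M / (n*F)
Total charge passed Q = i*A*t = 0.4015*73*10845 = 317861.5275 C
m = Q*M/(n*F) = 317861.5275*37/(3*96485) = 40.63111 g

40.63111 g


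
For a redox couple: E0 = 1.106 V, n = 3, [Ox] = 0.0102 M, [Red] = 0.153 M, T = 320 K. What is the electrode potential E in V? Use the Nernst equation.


Apply the Nernst equation: E = E0 + (RT/nF)*ln([Ox]/[Red])
Step 1: RT/nF = 8.314*320/(3*96485) = 0.00919134 V
Step 2: [Ox]/[Red] = 0.0102/0.153 = 0.066667
Step 3: ln(0.066667) = -2.708045
Step 4: correction = 0.00919134 * -2.708045 = -0.025 V
E = 1.106 + -0.025 = 1.081 V

1.081 V


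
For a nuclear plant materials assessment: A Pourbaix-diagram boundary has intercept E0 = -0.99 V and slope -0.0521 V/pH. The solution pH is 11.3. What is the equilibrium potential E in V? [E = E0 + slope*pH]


Apply the Pourbaix line equation: E = E0 + slope*pH
E = -0.99 + (-0.0521)*11.3 = -0.99 + (-0.58873) = -1.57873 V
Rounded to 3 decimal places: E = -1.579 V

-1.579 V


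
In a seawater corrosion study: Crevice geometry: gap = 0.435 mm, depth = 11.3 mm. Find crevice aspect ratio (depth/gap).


Aspect ratio = depth / gap
Ratio = 11.3 / 0.435 = 26.0

26.0


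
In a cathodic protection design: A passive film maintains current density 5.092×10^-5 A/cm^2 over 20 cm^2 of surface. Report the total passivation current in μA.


I = i_pass * A, then convert A → μA (×10^6)
I = 5.092×10^-5 * 20 * 10^6 = 1018.4 μA

1018.4 μA


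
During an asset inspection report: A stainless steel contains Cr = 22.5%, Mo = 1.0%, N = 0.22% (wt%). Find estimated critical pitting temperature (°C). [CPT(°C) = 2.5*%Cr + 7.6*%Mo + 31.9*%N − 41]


Apply the ASTM G48 empirical CPT estimate: CPT(°C) = 2.5*%Cr + 7.6*%Mo + 31.9*%N − 41
2.5*22.5 = 56.25; 7.6*1.0 = 7.6; 31.9*0.22 = 7.018
CPT = 56.25 + 7.6 + 7.018 − 41 = 29.868 °C
Rounded to 0.1 °C: CPT ≈ 29.9 °C

29.9 °C


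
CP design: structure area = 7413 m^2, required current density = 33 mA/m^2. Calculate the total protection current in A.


I = area * current density, then convert mA → A (÷1000)
I = 7413 * 33 / 1000 = 244.63 A

244.63 A


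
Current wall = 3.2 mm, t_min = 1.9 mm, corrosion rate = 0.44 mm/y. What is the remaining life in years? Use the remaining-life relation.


Apply the remaining-life relation: RL = (t_current − t_min) / CR
RL = (3.2 − 1.9) / 0.44 = 1.3 / 0.44 = 3.0 years

3.0 years


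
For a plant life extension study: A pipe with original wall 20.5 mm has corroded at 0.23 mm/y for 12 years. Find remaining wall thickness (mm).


Remaining wall = original − CR × time
t = 20.5 − 0.23*12 = 20.5 − 2.76 = 17.74 mm

17.74 mm


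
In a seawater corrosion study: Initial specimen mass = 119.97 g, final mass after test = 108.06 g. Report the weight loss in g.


Weight loss = initial − final
WL = 119.97 − 108.06 = 11.91 g

11.91 g


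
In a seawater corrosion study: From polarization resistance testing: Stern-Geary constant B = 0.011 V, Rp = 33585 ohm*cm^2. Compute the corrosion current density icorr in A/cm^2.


Apply the Stern-Geary relation: icorr = B / Rp
icorr = 0.011 / 33585 = 3.275×10^-7 A/cm^2

3.275×10^-7 A/cm^2


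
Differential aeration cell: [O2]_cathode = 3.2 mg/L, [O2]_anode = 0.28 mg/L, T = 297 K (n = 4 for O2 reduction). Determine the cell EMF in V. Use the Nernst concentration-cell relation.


Apply the Nernst concentration-cell relation: E = (RT/nF)*ln(C_cathode/C_anode)
RT/nF = 8.314*297/(4*96485) = 0.00639804 V
ln(3.2/0.28) = 2.43612
E = 0.00639804 * 2.43612 = 0.01559 V

0.01559 V


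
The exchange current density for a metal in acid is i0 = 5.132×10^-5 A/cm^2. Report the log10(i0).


i0 = 5.132×10^-5 A/cm^2
log10(i0) = -4.29

-4.29


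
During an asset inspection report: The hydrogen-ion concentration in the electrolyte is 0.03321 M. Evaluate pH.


pH = −log10[H+]
pH = −log10(0.03321) = 1.48

1.48


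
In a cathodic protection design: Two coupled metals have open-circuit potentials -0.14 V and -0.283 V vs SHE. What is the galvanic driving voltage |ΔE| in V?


Driving voltage is the absolute potential difference.
|ΔE| = |-0.14 − (-0.283)| = 0.143 V

0.143 V


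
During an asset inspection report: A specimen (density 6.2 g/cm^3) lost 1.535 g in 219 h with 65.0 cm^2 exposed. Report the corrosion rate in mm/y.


Apply the mm/y weight-loss relation: CR = 87600 * W / (D * A * T)
Numerator: 87600 * 1.535 = 134466.0
Denominator: 6.2 * 65.0 * 219 = 88257.0
CR = 134466.0 / 88257.0 = 1.5236 mm/y

1.5236 mm/y


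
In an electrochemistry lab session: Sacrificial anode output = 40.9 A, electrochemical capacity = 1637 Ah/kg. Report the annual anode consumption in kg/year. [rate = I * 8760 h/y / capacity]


Annual consumption = current * hours per year / capacity
Rate = 40.9 * 8760 / 1637 = 218.9 kg/year

218.9 kg/year


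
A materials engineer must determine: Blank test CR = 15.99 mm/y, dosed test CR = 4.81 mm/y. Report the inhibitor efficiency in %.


Apply the inhibitor-efficiency definition: IE = (CR_blank − CR_inh)/CR_blank × 100
IE = (15.99 − 4.81) / 15.99 × 100
IE = 11.18 / 15.99 × 100 = 69.9 %

69.9 %


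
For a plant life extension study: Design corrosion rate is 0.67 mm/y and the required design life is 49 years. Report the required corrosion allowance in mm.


Corrosion allowance = CR × design life
CA = 0.67 * 49 = 32.83 mm

32.83 mm


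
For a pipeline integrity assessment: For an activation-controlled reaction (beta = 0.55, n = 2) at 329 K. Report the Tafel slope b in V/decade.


Apply the Tafel slope relation: b = 2.303*R*T/(beta*n*F)
Numerator: 2.303 * 8.314 * 329 = 6299.41
Denominator: 0.55 * 2 * 96485 = 106133.5
b = 6299.41 / 106133.5 = 0.059 V/decade

0.059 V/decade


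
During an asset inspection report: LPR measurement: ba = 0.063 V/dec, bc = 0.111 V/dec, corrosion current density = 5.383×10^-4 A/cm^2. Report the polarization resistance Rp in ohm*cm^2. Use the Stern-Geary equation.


Apply the Stern-Geary equation: Rp = ba*bc / (2.303*icorr*(ba+bc))
ba*bc = 0.063*0.111 = 0.006993
ba+bc = 0.174; 2.303*icorr*(ba+bc) = 2.303*5.383×10^-4*0.174 = 2.1570865×10^-4
Rp = 0.006993 / 2.1570865×10^-4 = 32.42 ohm*cm^2

32.42 ohm*cm^2


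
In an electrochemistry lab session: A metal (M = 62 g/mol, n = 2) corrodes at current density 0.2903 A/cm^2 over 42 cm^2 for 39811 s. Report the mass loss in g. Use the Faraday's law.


Apply Faraday's law: m = i*A*t*M / (n*F)
Total charge passed Q = i*A*t = 0.2903*42*39811 = 485399.5986 C
m = Q*M/(n*F) = 485399.5986*62/(2*96485) = 155.956 g

155.956 g


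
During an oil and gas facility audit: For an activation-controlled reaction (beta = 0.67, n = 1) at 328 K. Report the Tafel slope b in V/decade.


Apply the Tafel slope relation: b = 2.303*R*T/(beta*n*F)
Numerator: 2.303 * 8.314 * 328 = 6280.26
Denominator: 0.67 * 1 * 96485 = 64644.95
b = 6280.26 / 64644.95 = 0.097 V/decade

0.097 V/decade


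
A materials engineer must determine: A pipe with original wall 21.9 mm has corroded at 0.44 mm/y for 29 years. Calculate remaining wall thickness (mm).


Remaining wall = original − CR × time
t = 21.9 − 0.44*29 = 21.9 − 12.76 = 9.14 mm

9.14 mm


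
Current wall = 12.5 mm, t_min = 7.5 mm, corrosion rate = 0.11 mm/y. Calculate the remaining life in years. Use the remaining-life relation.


Apply the remaining-life relation: RL = (t_current − t_min) / CR
RL = (12.5 − 7.5) / 0.11 = 5.0 / 0.11 = 45.5 years

45.5 years


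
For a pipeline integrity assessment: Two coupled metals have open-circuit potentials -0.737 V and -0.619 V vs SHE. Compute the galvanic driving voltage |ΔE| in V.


Driving voltage is the absolute potential difference.
|ΔE| = |-0.737 − (-0.619)| = 0.118 V

0.118 V


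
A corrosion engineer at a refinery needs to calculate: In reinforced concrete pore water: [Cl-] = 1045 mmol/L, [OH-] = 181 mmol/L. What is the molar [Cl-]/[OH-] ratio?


Threshold parameter = [Cl-] / [OH-] (molar basis; both in mmol/L, so units cancel)
Ratio = 1045 / 181 = 5.77

5.77


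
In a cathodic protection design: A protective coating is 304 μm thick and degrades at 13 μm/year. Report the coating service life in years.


Service life = thickness / degradation rate
Life = 304 / 13 = 23.4 years

23.4 years


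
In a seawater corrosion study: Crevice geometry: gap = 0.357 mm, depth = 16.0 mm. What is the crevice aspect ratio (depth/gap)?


Aspect ratio = depth / gap
Ratio = 16.0 / 0.357 = 44.8

44.8


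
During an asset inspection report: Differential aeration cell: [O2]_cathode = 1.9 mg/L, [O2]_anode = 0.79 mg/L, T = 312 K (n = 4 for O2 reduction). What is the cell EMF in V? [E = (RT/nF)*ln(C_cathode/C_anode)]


Apply the Nernst concentration-cell relation: E = (RT/nF)*ln(C_cathode/C_anode)
RT/nF = 8.314*312/(4*96485) = 0.00672117 V
ln(1.9/0.79) = 0.87758
E = 0.00672117 * 0.87758 = 0.0059 V

0.0059 V


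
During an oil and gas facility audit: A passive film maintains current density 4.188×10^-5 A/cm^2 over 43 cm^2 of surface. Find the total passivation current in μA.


I = i_pass * A, then convert A → μA (×10^6)
I = 4.188×10^-5 * 43 * 10^6 = 1800.84 μA

1800.84 μA


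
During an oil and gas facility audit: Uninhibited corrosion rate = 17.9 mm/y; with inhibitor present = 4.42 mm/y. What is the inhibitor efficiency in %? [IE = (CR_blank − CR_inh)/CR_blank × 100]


Apply the inhibitor-efficiency definition: IE = (CR_blank − CR_inh)/CR_blank × 100
IE = (17.9 − 4.42) / 17.9 × 100
IE = 13.48 / 17.9 × 100 = 75.3 %

75.3 %


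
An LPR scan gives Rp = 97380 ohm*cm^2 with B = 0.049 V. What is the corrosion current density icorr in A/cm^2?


Apply the Stern-Geary relation: icorr = B / Rp
icorr = 0.049 / 97380 = 5.032×10^-7 A/cm^2

5.032×10^-7 A/cm^2


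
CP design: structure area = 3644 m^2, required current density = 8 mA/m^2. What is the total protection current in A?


I = area * current density, then convert mA → A (÷1000)
I = 3644 * 8 / 1000 = 29.15 A

29.15 A


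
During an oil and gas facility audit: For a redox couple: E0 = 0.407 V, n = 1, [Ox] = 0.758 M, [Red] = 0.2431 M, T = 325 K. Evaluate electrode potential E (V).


Apply the Nernst equation: E = E0 + (RT/nF)*ln([Ox]/[Red])
Step 1: RT/nF = 8.314*325/(1*96485) = 0.02800487 V
Step 2: [Ox]/[Red] = 0.758/0.2431 = 3.118058
Step 3: ln(3.118058) = 1.13721
Step 4: correction = 0.02800487 * 1.13721 = 0.0318 V
E = 0.407 + 0.0318 = 0.4388 V

0.4388 V


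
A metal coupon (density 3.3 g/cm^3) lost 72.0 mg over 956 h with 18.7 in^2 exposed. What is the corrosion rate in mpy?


Apply the mpy weight-loss relation: CR = 534 * W / (D * A * T)
Numerator: 534 * 72.0 = 38448.0
Denominator: 3.3 * 18.7 * 956 = 58994.76
CR = 38448.0 / 58994.76 = 0.6517 mpy

0.6517 mpy


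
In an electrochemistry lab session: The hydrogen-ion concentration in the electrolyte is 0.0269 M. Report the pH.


pH = −log10[H+]
pH = −log10(0.0269) = 1.57

1.57


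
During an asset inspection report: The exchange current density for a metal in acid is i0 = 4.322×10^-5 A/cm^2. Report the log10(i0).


i0 = 4.322×10^-5 A/cm^2
log10(i0) = -4.364

-4.364


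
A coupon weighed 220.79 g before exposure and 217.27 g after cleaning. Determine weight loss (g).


Weight loss = initial − final
WL = 220.79 − 217.27 = 3.52 g

3.52 g


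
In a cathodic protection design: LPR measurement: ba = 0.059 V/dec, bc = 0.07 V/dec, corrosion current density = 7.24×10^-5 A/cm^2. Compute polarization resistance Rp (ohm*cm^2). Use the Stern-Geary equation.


Apply the Stern-Geary equation: Rp = ba*bc / (2.303*icorr*(ba+bc))
ba*bc = 0.059*0.07 = 0.00413
ba+bc = 0.129; 2.303*icorr*(ba+bc) = 2.303*7.24×10^-5*0.129 = 2.1509099×10^-5
Rp = 0.00413 / 2.1509099×10^-5 = 192.01 ohm*cm^2

192.01 ohm*cm^2


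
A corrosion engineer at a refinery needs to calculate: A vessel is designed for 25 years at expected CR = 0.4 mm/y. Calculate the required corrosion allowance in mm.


Corrosion allowance = CR × design life
CA = 0.4 * 25 = 10.0 mm

10.0 mm


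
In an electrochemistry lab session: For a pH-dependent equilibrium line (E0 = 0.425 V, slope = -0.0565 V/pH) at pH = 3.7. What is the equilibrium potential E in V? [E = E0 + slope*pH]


Apply the Pourbaix line equation: E = E0 + slope*pH
E = 0.425 + (-0.0565)*3.7 = 0.425 + (-0.20905) = 0.21595 V
Rounded to 3 decimal places: E = 0.216 V

0.216 V


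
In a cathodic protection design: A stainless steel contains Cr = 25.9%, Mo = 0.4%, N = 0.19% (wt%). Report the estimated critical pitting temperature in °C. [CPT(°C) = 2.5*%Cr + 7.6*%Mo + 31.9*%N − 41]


Apply the ASTM G48 empirical CPT estimate: CPT(°C) = 2.5*%Cr + 7.6*%Mo + 31.9*%N − 41
2.5*25.9 = 64.75; 7.6*0.4 = 3.04; 31.9*0.19 = 6.061
CPT = 64.75 + 3.04 + 6.061 − 41 = 32.851 °C
Rounded to 0.1 °C: CPT ≈ 32.9 °C

32.9 °C


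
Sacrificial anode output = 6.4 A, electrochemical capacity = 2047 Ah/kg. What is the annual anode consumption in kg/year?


Annual consumption = current * hours per year / capacity
Rate = 6.4 * 8760 / 2047 = 27.4 kg/year

27.4 kg/year


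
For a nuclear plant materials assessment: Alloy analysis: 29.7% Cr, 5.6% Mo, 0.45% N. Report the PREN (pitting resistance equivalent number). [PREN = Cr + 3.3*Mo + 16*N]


Apply the PREN formula: PREN = Cr + 3.3*Mo + 16*N
PREN = 29.7 + 3.3*5.6 + 16*0.45
PREN = 29.7 + 18.48 + 7.2 = 55.38

55.38


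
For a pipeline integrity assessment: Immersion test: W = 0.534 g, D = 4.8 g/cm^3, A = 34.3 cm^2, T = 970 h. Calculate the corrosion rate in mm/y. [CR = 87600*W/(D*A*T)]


Apply the mm/y weight-loss relation: CR = 87600 * W / (D * A * T)
Numerator: 87600 * 0.534 = 46778.4
Denominator: 4.8 * 34.3 * 970 = 159700.8
CR = 46778.4 / 159700.8 = 0.292913 mm/y

0.292913 mm/y


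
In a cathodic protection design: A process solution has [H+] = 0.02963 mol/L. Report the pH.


pH = −log10[H+]
pH = −log10(0.02963) = 1.53

1.53


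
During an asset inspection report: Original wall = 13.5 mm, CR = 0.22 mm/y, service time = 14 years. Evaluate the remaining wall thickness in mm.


Remaining wall = original − CR × time
t = 13.5 − 0.22*14 = 13.5 − 3.08 = 10.42 mm

10.42 mm


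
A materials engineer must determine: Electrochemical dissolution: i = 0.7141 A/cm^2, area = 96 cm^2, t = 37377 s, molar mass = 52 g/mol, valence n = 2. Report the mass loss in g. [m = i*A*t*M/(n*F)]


Apply Faraday's law: m = i*A*t*M / (n*F)
Total charge passed Q = i*A*t = 0.7141*96*37377 = 2562327.9072 C
m = Q*M/(n*F) = 2562327.9072*52/(2*96485) = 690.475 g

690.475 g


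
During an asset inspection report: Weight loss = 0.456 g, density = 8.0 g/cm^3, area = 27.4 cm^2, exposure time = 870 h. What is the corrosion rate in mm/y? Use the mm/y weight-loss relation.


Apply the mm/y weight-loss relation: CR = 87600 * W / (D * A * T)
Numerator: 87600 * 0.456 = 39945.6
Denominator: 8.0 * 27.4 * 870 = 190704.0
CR = 39945.6 / 190704.0 = 0.20946 mm/y

0.20946 mm/y


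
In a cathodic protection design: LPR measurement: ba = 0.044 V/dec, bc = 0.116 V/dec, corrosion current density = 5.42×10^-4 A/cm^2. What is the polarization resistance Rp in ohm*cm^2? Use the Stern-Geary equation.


Apply the Stern-Geary equation: Rp = ba*bc / (2.303*icorr*(ba+bc))
ba*bc = 0.044*0.116 = 0.005104
ba+bc = 0.16; 2.303*icorr*(ba+bc) = 2.303*5.42×10^-4*0.16 = 1.9971616×10^-4
Rp = 0.005104 / 1.9971616×10^-4 = 25.56 ohm*cm^2

25.56 ohm*cm^2


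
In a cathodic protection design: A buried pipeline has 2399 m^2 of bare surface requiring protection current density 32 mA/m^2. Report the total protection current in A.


I = area * current density, then convert mA → A (÷1000)
I = 2399 * 32 / 1000 = 76.77 A

76.77 A


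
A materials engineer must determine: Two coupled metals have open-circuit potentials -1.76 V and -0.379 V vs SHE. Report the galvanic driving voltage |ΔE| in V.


Driving voltage is the absolute potential difference.
|ΔE| = |-1.76 − (-0.379)| = 1.381 V

1.381 V


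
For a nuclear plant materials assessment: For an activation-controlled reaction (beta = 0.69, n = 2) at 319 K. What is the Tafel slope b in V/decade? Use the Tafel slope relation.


Apply the Tafel slope relation: b = 2.303*R*T/(beta*n*F)
Numerator: 2.303 * 8.314 * 319 = 6107.94
Denominator: 0.69 * 2 * 96485 = 133149.3
b = 6107.94 / 133149.3 = 0.046 V/decade

0.046 V/decade


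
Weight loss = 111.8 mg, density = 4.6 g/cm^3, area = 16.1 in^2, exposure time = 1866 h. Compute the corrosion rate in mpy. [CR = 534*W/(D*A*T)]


Apply the mpy weight-loss relation: CR = 534 * W / (D * A * T)
Numerator: 534 * 111.8 = 59701.2
Denominator: 4.6 * 16.1 * 1866 = 138195.96
CR = 59701.2 / 138195.96 = 0.432 mpy

0.432 mpy


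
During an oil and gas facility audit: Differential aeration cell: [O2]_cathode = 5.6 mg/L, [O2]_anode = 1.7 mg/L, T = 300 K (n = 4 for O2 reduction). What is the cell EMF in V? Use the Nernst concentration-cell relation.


Apply the Nernst concentration-cell relation: E = (RT/nF)*ln(C_cathode/C_anode)
RT/nF = 8.314*300/(4*96485) = 0.00646266 V
ln(5.6/1.7) = 1.19214
E = 0.00646266 * 1.19214 = 0.0077 V

0.0077 V


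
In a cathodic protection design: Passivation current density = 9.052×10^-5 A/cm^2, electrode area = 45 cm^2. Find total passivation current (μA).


I = i_pass * A, then convert A → μA (×10^6)
I = 9.052×10^-5 * 45 * 10^6 = 4073.4 μA

4073.4 μA


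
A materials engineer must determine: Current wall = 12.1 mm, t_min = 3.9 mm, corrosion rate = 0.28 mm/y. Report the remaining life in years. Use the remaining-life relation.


Apply the remaining-life relation: RL = (t_current − t_min) / CR
RL = (12.1 − 3.9) / 0.28 = 8.2 / 0.28 = 29.3 years

29.3 years


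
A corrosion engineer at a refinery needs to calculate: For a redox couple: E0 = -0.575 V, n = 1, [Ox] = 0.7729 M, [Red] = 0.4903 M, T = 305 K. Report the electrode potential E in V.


Apply the Nernst equation: E = E0 + (RT/nF)*ln([Ox]/[Red])
Step 1: RT/nF = 8.314*305/(1*96485) = 0.02628149 V
Step 2: [Ox]/[Red] = 0.7729/0.4903 = 1.576382
Step 3: ln(1.576382) = 0.455132
Step 4: correction = 0.02628149 * 0.455132 = 0.012 V
E = -0.575 + 0.012 = -0.563 V

-0.563 V


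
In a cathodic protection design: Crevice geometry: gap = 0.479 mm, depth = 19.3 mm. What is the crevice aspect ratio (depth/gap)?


Aspect ratio = depth / gap
Ratio = 19.3 / 0.479 = 40.3

40.3


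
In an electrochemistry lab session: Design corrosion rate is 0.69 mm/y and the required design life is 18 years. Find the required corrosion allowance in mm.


Corrosion allowance = CR × design life
CA = 0.69 * 18 = 12.42 mm

12.42 mm


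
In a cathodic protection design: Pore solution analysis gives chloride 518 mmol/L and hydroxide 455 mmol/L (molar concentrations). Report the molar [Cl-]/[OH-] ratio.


Threshold parameter = [Cl-] / [OH-] (molar basis; both in mmol/L, so units cancel)
Ratio = 518 / 455 = 1.14

1.14


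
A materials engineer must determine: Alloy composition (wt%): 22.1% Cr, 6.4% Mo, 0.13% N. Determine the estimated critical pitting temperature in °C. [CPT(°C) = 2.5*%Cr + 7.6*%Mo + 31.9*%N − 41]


Apply the ASTM G48 empirical CPT estimate: CPT(°C) = 2.5*%Cr + 7.6*%Mo + 31.9*%N − 41
2.5*22.1 = 55.25; 7.6*6.4 = 48.64; 31.9*0.13 = 4.147
CPT = 55.25 + 48.64 + 4.147 − 41 = 67.037 °C
Rounded to 0.1 °C: CPT ≈ 67.0 °C

67.0 °C
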